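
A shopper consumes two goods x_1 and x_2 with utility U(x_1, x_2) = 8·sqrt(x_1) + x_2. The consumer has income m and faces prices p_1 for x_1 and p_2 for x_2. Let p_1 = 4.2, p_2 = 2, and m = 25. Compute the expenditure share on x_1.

share on x_1 = 0.6095

Utility is quasi-linear in x_2; the FOC for x_1 is 4/√x_1 = p_1/p_2.
Thus x_1* = (4·p_2/p_1)² — independent of m — with the rest of income spent on x_2.
Plugging in: x_1* = (4·2/4.2)² = 3.6281, x_2* = 4.881.
Expenditure on x_1: 4.2·3.6281 = 15.2381; share = 0.6095.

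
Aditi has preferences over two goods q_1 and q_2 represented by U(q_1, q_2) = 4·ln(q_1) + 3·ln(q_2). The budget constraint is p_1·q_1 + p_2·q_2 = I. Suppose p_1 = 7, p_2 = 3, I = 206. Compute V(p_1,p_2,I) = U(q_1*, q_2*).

V = 21.4353

MU_q_1/MU_q_2 = (4·q_2)/(3·q_1); tangency sets this equal to p_1/p_2.
So 4·p_2·q_2 = 3·p_1·q_1; combined with the budget, a share 4/7 of income goes to q_1.
Demand: q_1*(p_1,p_2,I) = 4/7·I/p_1 and q_2* = 3/7·I/p_2.
At p_1=7, p_2=3, I=206: q_1* = 4/7·206/7 = 16.8163, q_2* = 29.4286.
Utility at the optimum: U(16.8163, 29.4286) = 21.4353.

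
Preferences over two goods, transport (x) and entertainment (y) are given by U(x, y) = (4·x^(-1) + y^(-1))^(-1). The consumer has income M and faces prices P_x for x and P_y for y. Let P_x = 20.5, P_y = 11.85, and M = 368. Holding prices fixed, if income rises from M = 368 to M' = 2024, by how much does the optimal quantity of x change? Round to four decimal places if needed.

Δx* = 58.5303

From the CES first-order condition, 4·(y/x)^(2) = P_x/P_y.
Solve for the ratio: y/x = [(1/4)·P_x/P_y]^(0.5).
With the ratio pinned down, the budget gives x* = M/(P_x + P_y·(y/x)) and y* = (y/x)·x*.
Numerically y/x = 0.657639, so x* = 368/(20.5 + 11.85·0.657639) = 13.0067.
At M' = 2024: x* = 71.5371. Change: 71.5371 − 13.0067 = 58.5303.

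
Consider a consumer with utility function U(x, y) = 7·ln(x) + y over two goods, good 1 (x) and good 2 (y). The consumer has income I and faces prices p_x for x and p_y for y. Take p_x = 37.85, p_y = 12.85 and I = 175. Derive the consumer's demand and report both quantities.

x* = 2.3765, y* = 6.6187

Set MRS = p_x/p_y: (7/x)/1 = p_x/p_y.
So x*(p_x,p_y) = 7·p_y/p_x, independent of income; and y* = (I − 7·p_y)/p_y.
At the given prices: x* = 7·12.85/37.85 = 2.3765, and y* = 6.6187.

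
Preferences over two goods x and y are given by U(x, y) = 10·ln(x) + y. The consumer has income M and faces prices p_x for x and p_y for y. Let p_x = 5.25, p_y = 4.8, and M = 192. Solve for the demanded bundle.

x* = 9.1429, y* = 30

Set MRS = p_x/p_y: (10/x)/1 = p_x/p_y.
So x*(p_x,p_y) = 10·p_y/p_x, independent of income; and y* = (M − 10·p_y)/p_y.
At the given prices: x* = 10·4.8/5.25 = 9.1429, and y* = 30.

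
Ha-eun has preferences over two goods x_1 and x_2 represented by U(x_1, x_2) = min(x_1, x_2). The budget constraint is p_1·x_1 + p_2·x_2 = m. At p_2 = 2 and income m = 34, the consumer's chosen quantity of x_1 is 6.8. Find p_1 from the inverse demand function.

With perfect complements, no substitution: consume in ratio x_1:x_2 = 1:1.
Budget: p_1·x_1 + p_2·x_1 = m, so (p_1 + p_2)·x_1 = m.
Demand: x_1*(p_1,p_2,m) = m/(p_1 + p_2), x_2* = m/(p_1 + p_2).
Set x_1* = 6.8 in the demand function and solve for p_1: p_1 = 3.

p_1 = 3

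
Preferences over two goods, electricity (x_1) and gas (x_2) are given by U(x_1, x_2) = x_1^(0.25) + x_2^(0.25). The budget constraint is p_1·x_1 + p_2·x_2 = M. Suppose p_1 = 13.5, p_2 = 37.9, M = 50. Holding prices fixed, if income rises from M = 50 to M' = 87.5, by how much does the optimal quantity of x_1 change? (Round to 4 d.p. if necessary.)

Δx_1* = 1.6255

Substitute x_2 = (x_2/x_1)·x_1 into the budget: x_1* = M/(p_1 + p_2·(x_2/x_1)).
Numerically x_2/x_1 = 0.252499, so x_1* = 50/(13.5 + 37.9·0.252499) = 2.1673.
At M' = 87.5: x_1* = 3.7929. Change: 3.7929 − 2.1673 = 1.6255.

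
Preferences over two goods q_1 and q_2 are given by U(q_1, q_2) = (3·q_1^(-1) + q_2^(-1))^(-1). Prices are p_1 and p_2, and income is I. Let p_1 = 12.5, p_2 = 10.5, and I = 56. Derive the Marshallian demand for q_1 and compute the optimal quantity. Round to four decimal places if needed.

Substitute q_2 = (q_2/q_1)·q_1 into the budget: q_1* = I/(p_1 + p_2·(q_2/q_1)).
Numerically q_2/q_1 = 0.629941, so q_1* = 56/(12.5 + 10.5·0.629941) = 2.9297.

q_1* = 2.9297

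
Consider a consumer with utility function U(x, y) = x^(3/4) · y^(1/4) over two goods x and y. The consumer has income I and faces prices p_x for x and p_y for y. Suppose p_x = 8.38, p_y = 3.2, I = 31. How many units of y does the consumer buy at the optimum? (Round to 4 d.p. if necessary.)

y* = 2.4219

MU_x/MU_y = (0.75·y)/(0.25·x); tangency sets this equal to p_x/p_y.
So 0.75·p_y·y = 0.25·p_x·x; combined with the budget, a share 0.75 of income goes to x.
Demand: x*(p_x,p_y,I) = 0.75·I/p_x and y* = 0.25·I/p_y.
At p_x=8.38, p_y=3.2, I=31: y* = 0.25·31/3.2 = 2.4219.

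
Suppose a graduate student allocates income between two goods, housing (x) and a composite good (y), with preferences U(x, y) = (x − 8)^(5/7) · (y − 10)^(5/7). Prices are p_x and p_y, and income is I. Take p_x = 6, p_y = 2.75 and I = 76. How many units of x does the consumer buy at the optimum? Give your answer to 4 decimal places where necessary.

MRS = (y−10)/(x−8). Tangency with p_x/p_y gives y−10 = (p_x/p_y)·(x−8).
After buying the subsistence bundle (8, 10), a share 0.5 of the remaining income goes to x: x* = 8 + 0.5·(I − 8p_x − 10p_y)/p_x.
Discretionary income = 76 − 8·6 − 10·2.75 = 0.5; x* = 8 + 0.5·0.5/6 = 8.0417.

x* = 8.0417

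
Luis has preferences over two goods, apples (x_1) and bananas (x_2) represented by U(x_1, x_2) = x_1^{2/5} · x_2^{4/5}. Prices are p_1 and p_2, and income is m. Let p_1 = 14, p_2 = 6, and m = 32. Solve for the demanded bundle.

Tangency: MRS = (1/2)·x_2/x_1 = p_1/p_2.
Rearranging, p_2·x_2 = 2·p_1·x_1. Substituting into the budget gives p_1·x_1·(1 + 2) = m.
Demand: x_1*(p_1,p_2,m) = 1/3·m/p_1 and x_2* = 2/3·m/p_2.
At p_1=14, p_2=6, m=32: x_1* = 1/3·32/14 = 0.7619, x_2* = 3.5556.

x_1* = 0.7619, x_2* = 3.5556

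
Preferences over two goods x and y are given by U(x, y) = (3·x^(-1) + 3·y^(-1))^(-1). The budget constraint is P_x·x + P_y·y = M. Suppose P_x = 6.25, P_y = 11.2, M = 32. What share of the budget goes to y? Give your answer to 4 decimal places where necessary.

share on y = 0.5724

From the CES first-order condition, (y/x)^(2) = P_x/P_y.
Hence y/x = (P_x/P_y)^(1/(2)), i.e. raised to the 0.5 power.
Substitute y = (y/x)·x into the budget: x* = M/(P_x + P_y·(y/x)).
Numerically y/x = 0.747018, so x* = 32/(6.25 + 11.2·0.747018) = 2.1893 and y* = 0.747018·2.1893 = 1.6354.
Expenditure on y: 11.2·1.6354 = 18.3169; share = 0.5724.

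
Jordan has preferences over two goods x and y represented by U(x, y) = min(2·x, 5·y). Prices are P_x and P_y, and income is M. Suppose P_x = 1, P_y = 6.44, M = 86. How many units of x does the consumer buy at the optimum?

Here 5·1 + 2·6.44 = 17.88, giving x* = 24.0492.

x* = 24.0492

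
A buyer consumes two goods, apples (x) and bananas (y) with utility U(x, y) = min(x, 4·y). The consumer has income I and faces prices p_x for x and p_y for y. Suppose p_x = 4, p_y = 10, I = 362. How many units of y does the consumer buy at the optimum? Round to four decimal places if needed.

y* = 13.9231

With perfect complements, no substitution: consume in ratio x:y = 4:1.
Budget: p_x·x + p_y·(1/4)·x = I, so (4·p_x + p_y)·x = 4·I.
Demand: x*(p_x,p_y,I) = 4·I/(4·p_x + p_y), y* = I/(4·p_x + p_y).
Here 4·4 + 10 = 26, giving y* = 13.9231.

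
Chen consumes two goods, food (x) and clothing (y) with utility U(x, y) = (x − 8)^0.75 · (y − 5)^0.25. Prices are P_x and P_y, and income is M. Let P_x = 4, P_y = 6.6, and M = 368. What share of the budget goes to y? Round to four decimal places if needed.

This is Cobb-Douglas in (x−8, y−5): tangency gives 0.75·P_y·(y−5) = 0.25·P_x·(x−8).
After buying the subsistence bundle (8, 5), a share 0.75 of the remaining income goes to x: x* = 8 + 0.75·(M − 8P_x − 5P_y)/P_x.
Discretionary income = 368 − 8·4 − 5·6.6 = 303; x* = 8 + 0.75·303/4 = 64.8125; y* = 5 + 0.25·303/6.6 = 16.4773.
Expenditure on y: 6.6·16.4773 = 108.75; share = 0.2955.

share on y = 0.2955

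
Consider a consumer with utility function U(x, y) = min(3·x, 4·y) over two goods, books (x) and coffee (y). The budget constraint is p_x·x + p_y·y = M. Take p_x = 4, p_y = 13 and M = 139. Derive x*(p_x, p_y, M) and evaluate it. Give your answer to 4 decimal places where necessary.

x* = 10.1091

Leontief preferences: the optimum is at the kink where x/4 = y/3, i.e. y = (3/4)·x.
Budget: p_x·x + p_y·(3/4)·x = M, so (4·p_x + 3·p_y)·x = 4·M.
Demand: x*(p_x,p_y,M) = 4·M/(4·p_x + 3·p_y), y* = 3·M/(4·p_x + 3·p_y).
Here 4·4 + 3·13 = 55, giving x* = 10.1091.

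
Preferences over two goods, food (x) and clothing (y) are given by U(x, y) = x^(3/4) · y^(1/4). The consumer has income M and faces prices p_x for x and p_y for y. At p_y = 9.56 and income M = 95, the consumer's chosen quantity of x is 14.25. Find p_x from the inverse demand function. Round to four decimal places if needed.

MU_x/MU_y = (0.75·y)/(0.25·x); tangency sets this equal to p_x/p_y.
So 0.75·p_y·y = 0.25·p_x·x; combined with the budget, a share 0.75 of income goes to x.
Demand: x*(p_x,p_y,M) = 0.75·M/p_x and y* = 0.25·M/p_y.
Set x* = 14.25 in the demand function and solve for p_x: p_x = 5.

p_x = 5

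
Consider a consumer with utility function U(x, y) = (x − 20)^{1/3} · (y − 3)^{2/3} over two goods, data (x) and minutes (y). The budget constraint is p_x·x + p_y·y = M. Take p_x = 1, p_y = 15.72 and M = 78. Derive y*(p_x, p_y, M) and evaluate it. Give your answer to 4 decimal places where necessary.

This is Cobb-Douglas in (x−20, y−3): tangency gives 1/3·p_y·(y−3) = 2/3·p_x·(x−20).
Substituting into the budget: x* = 20 + 1/3·(M − 20·p_x − 3·p_y)/p_x, and y* = 3 + 2/3·(…)/p_y.
Discretionary income = 78 − 20·1 − 3·15.72 = 10.84; y* = 3 + 2/3·10.84/15.72 = 3.4597.

y* = 3.4597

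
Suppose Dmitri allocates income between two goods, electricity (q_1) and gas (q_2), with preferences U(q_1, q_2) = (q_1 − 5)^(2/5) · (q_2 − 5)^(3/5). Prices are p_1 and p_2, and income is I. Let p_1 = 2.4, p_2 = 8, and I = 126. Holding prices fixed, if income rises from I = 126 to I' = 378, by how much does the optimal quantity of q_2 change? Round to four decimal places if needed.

Δq_2* = 18.9

This is Cobb-Douglas in (q_1−5, q_2−5): tangency gives 0.4·p_2·(q_2−5) = 0.6·p_1·(q_1−5).
Substituting into the budget: q_1* = 5 + 0.4·(I − 5·p_1 − 5·p_2)/p_1, and q_2* = 5 + 0.6·(…)/p_2.
Discretionary income = 126 − 5·2.4 − 5·8 = 74; q_2* = 5 + 0.6·74/8 = 10.55.
At I' = 378: q_2* = 29.45. Change: 29.45 − 10.55 = 18.9.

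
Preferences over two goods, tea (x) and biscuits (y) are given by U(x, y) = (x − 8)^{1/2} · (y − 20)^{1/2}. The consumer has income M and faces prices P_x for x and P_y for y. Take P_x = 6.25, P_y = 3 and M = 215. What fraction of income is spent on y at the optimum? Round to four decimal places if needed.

MRS = (y−20)/(x−8). Tangency with P_x/P_y gives y−20 = (P_x/P_y)·(x−8).
Substituting into the budget: x* = 8 + 0.5·(M − 8·P_x − 20·P_y)/P_x, and y* = 20 + 0.5·(…)/P_y.
Discretionary income = 215 − 8·6.25 − 20·3 = 105; x* = 8 + 0.5·105/6.25 = 16.4; y* = 20 + 0.5·105/3 = 37.5.
Expenditure on y: 3·37.5 = 112.5; share = 0.5233.

share on y = 0.5233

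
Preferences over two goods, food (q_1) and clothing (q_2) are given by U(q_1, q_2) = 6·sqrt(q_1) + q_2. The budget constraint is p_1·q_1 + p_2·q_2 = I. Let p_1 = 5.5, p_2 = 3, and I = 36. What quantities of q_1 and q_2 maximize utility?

q_1* = 2.6777, q_2* = 7.0909

Utility is quasi-linear in q_2; the FOC for q_1 is 3/√q_1 = p_1/p_2.
Thus q_1* = (3·p_2/p_1)² — independent of I — with the rest of income spent on q_2.
Plugging in: q_1* = (3·3/5.5)² = 2.6777, q_2* = 7.0909.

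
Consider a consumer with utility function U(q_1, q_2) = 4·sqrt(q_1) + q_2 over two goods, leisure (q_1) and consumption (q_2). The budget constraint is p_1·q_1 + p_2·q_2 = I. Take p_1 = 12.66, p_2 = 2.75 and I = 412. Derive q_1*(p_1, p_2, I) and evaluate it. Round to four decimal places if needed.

q_1* = 0.1887

MU_q_1 = 2/√q_1, MU_q_2 = 1. Tangency: 2/√q_1 = p_1/p_2.
Solve: √q_1 = 2·p_2/p_1, so q_1*(p_1,p_2) = (2·p_2/p_1)², and q_2* = (I − p_1·q_1*)/p_2.
Plugging in: q_1* = (2·2.75/12.66)² = 0.1887.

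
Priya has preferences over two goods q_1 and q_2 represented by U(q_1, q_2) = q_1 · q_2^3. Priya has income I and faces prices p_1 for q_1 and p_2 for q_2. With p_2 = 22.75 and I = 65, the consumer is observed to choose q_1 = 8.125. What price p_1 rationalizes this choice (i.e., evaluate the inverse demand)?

p_1 = 2

MU_q_1/MU_q_2 = (q_2)/(3·q_1); tangency sets this equal to p_1/p_2.
Rearranging, p_2·q_2 = 3·p_1·q_1. Substituting into the budget gives p_1·q_1·(1 + 3) = I.
Demand: q_1*(p_1,p_2,I) = 0.25·I/p_1 and q_2* = 0.75·I/p_2.
Set q_1* = 8.125 in the demand function and solve for p_1: p_1 = 2.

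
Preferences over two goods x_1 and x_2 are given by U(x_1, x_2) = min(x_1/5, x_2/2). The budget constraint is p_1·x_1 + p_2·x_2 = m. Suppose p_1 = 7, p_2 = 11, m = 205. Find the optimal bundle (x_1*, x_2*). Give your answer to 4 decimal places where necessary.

Leontief preferences: the optimum is at the kink where x_1/5 = x_2/2, i.e. x_2 = (2/5)·x_1.
Budget: p_1·x_1 + p_2·(2/5)·x_1 = m, so (5·p_1 + 2·p_2)·x_1 = 5·m.
Demand: x_1*(p_1,p_2,m) = 5·m/(5·p_1 + 2·p_2), x_2* = 2·m/(5·p_1 + 2·p_2).
Here 5·7 + 2·11 = 57, giving x_1* = 17.9825 and x_2* = 7.193.

x_1* = 17.9825, x_2* = 7.193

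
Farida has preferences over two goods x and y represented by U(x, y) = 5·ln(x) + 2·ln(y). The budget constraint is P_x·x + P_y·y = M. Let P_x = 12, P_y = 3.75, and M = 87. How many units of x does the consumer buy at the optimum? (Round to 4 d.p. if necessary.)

Tangency: MRS = (5/2)·y/x = P_x/P_y.
So 5·P_y·y = 2·P_x·x; combined with the budget, a share 5/7 of income goes to x.
Demand: x*(P_x,P_y,M) = 5/7·M/P_x and y* = 2/7·M/P_y.
At P_x=12, P_y=3.75, M=87: x* = 5/7·87/12 = 5.1786.

x* = 5.1786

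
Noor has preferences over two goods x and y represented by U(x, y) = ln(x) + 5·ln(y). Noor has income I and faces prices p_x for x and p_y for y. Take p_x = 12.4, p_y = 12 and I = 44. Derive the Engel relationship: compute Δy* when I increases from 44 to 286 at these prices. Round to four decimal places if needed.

Δy* = 16.8056

The MRS is (1/5)·y/x. Set MRS = p_x/p_y.
So p_y·y = 5·p_x·x; combined with the budget, a share 1/6 of income goes to x.
Demand: x*(p_x,p_y,I) = 1/6·I/p_x and y* = 5/6·I/p_y.
At p_x=12.4, p_y=12, I=44: y* = 5/6·44/12 = 3.0556.
At I' = 286: y* = 19.8611. Change: 19.8611 − 3.0556 = 16.8056.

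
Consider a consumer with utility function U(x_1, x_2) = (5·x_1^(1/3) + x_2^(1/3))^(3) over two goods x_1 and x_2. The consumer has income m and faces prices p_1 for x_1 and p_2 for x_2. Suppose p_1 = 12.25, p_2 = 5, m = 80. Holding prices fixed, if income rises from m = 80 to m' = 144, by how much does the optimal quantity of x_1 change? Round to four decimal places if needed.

Δx_1* = 4.5829

MU_x_1 ∝ 5·x_1^(-2/3), MU_x_2 ∝ x_2^(-2/3), so MRS = 5·(x_2/x_1)^(2/3) = p_1/p_2.
Solve for the ratio: x_2/x_1 = [(1/5)·p_1/p_2]^(1.5).
With the ratio pinned down, the budget gives x_1* = m/(p_1 + p_2·(x_2/x_1)) and x_2* = (x_2/x_1)·x_1*.
Numerically x_2/x_1 = 0.343, so x_1* = 80/(12.25 + 5·0.343) = 5.7286.
At m' = 144: x_1* = 10.3115. Change: 10.3115 − 5.7286 = 4.5829.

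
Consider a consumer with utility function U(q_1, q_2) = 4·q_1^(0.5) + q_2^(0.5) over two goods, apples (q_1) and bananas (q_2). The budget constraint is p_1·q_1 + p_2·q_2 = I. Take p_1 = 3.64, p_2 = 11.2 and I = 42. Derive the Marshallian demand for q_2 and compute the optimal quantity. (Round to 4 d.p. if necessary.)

From the CES first-order condition, 4·(q_2/q_1)^(0.5) = p_1/p_2.
Solve for the ratio: q_2/q_1 = [(1/4)·p_1/p_2]^(2).
With the ratio pinned down, the budget gives q_1* = I/(p_1 + p_2·(q_2/q_1)) and q_2* = (q_2/q_1)·q_1*.
Numerically q_2/q_1 = 0.006602, so q_1* = 42/(3.64 + 11.2·0.006602) = 11.3088 and q_2* = 0.006602·11.3088 = 0.0747.

q_2* = 0.0747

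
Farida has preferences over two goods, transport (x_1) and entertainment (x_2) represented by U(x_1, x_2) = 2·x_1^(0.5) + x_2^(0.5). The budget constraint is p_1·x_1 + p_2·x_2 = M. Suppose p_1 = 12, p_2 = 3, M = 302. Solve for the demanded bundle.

x_1* = 12.5833, x_2* = 50.3333

MU_x_1 ∝ 2·x_1^(-0.5), MU_x_2 ∝ x_2^(-0.5), so MRS = 2·(x_2/x_1)^(0.5) = p_1/p_2.
Solve for the ratio: x_2/x_1 = [(1/2)·p_1/p_2]^(2).
With the ratio pinned down, the budget gives x_1* = M/(p_1 + p_2·(x_2/x_1)) and x_2* = (x_2/x_1)·x_1*.
Numerically x_2/x_1 = 4, so x_1* = 302/(12 + 3·4) = 12.5833 and x_2* = 4·12.5833 = 50.3333.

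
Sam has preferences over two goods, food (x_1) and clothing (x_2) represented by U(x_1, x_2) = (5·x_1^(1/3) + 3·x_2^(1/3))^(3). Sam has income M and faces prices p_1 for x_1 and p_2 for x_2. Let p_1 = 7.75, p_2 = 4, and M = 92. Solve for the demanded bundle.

From the CES first-order condition, (5/3)·(x_2/x_1)^(2/3) = p_1/p_2.
Solve for the ratio: x_2/x_1 = [(3/5)·p_1/p_2]^(1.5).
Substitute x_2 = (x_2/x_1)·x_1 into the budget: x_1* = M/(p_1 + p_2·(x_2/x_1)).
Numerically x_2/x_1 = 1.253399, so x_1* = 92/(7.75 + 4·1.253399) = 7.208 and x_2* = 1.253399·7.208 = 9.0345.

x_1* = 7.208, x_2* = 9.0345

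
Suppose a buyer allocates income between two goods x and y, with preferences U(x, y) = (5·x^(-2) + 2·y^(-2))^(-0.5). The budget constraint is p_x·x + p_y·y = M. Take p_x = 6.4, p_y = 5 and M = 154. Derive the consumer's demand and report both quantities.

x* = 14.8077, y* = 11.8462

MU_x ∝ 5·x^(-3), MU_y ∝ 2·y^(-3), so MRS = (5/2)·(y/x)^(3) = p_x/p_y.
Hence y/x = ((2/5)·p_x/p_y)^(1/(3)), i.e. raised to the 1/3 power.
With the ratio pinned down, the budget gives x* = M/(p_x + p_y·(y/x)) and y* = (y/x)·x*.
Numerically y/x = 0.8, so x* = 154/(6.4 + 5·0.8) = 14.8077 and y* = 0.8·14.8077 = 11.8462.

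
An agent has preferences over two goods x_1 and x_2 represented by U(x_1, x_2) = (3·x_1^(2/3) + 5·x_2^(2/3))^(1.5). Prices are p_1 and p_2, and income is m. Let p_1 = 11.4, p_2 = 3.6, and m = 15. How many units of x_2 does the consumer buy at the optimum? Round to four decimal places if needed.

x_2* = 4.0788

MRS = MU_x_1/MU_x_2 = (3/5)·(x_2/x_1)^(1/3). Set equal to p_1/p_2.
Solve for the ratio: x_2/x_1 = [(5/3)·p_1/p_2]^(3).
Substitute x_2 = (x_2/x_1)·x_1 into the budget: x_1* = m/(p_1 + p_2·(x_2/x_1)).
Numerically x_2/x_1 = 147.012174, so x_1* = 15/(11.4 + 3.6·147.012174) = 0.0277 and x_2* = 147.012174·0.0277 = 4.0788.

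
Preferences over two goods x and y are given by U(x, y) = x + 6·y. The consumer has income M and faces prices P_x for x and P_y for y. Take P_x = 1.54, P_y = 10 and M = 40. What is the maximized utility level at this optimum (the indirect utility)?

Numerically: x* = 25.974, y* = 0.
Utility at the optimum: U(25.974, 0) = 25.974.

V = 25.974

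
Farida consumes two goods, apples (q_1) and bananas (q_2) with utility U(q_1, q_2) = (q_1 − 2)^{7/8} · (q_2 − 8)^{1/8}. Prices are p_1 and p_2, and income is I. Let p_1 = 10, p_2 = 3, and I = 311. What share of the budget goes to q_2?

MRS = 7·(q_2−8)/(q_1−2). Tangency with p_1/p_2 gives q_2−8 = (1/7)·(p_1/p_2)·(q_1−2).
Substituting into the budget: q_1* = 2 + 0.875·(I − 2·p_1 − 8·p_2)/p_1, and q_2* = 8 + 0.125·(…)/p_2.
Discretionary income = 311 − 2·10 − 8·3 = 267; q_1* = 2 + 0.875·267/10 = 25.3625; q_2* = 8 + 0.125·267/3 = 19.125.
Expenditure on q_2: 3·19.125 = 57.375; share = 0.1845.

share on q_2 = 0.1845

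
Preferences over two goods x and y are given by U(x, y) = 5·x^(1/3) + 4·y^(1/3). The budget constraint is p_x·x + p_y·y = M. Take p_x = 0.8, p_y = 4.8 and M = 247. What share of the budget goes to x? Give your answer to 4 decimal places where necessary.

MRS = MU_x/MU_y = (5/4)·(y/x)^(2/3). Set equal to p_x/p_y.
Solve for the ratio: y/x = [(4/5)·p_x/p_y]^(1.5).
With the ratio pinned down, the budget gives x* = M/(p_x + p_y·(y/x)) and y* = (y/x)·x*.
Numerically y/x = 0.048686, so x* = 247/(0.8 + 4.8·0.048686) = 238.9486 and y* = 0.048686·238.9486 = 11.6336.
Expenditure on x: 0.8·238.9486 = 191.1589; share = 0.7739.

share on x = 0.7739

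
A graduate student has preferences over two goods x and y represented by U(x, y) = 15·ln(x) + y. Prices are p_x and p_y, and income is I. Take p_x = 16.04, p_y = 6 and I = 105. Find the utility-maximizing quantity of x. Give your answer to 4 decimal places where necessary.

x* = 5.611

Set MRS = p_x/p_y: (15/x)/1 = p_x/p_y.
So x*(p_x,p_y) = 15·p_y/p_x, independent of income; and y* = (I − 15·p_y)/p_y.
At the given prices: x* = 15·6/16.04 = 5.611.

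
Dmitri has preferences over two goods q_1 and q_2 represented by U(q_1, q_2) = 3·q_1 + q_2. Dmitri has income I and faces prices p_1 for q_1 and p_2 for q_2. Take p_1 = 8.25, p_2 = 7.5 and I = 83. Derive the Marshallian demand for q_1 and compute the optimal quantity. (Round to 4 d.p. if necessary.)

Perfect substitutes: compare marginal utility per dollar. 3/p_1 vs 1/p_2 → 0.3636 vs 0.1333.
q_1 gives more utility per dollar, so spend all income on q_1: q_1* = I/p_1, q_2* = 0.
Numerically: q_1* = 10.0606, q_2* = 0.

q_1* = 10.0606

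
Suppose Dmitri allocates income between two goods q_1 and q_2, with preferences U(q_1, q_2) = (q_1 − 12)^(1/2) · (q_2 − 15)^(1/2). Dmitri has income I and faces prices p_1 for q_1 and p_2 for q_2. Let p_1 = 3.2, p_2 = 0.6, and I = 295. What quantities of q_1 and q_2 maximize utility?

q_1* = 50.6875, q_2* = 221.3333

Let q_1' = q_1−12, q_2' = q_2−15. MRS = q_2'/q_1' = p_1/p_2.
After buying the subsistence bundle (12, 15), a share 0.5 of the remaining income goes to q_1: q_1* = 12 + 0.5·(I − 12p_1 − 15p_2)/p_1.
Discretionary income = 295 − 12·3.2 − 15·0.6 = 247.6; q_1* = 12 + 0.5·247.6/3.2 = 50.6875; q_2* = 15 + 0.5·247.6/0.6 = 221.3333.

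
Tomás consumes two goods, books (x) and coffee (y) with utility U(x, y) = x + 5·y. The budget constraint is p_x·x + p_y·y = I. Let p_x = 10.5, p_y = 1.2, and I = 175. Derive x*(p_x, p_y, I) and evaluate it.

x* = 0

Linear utility — the consumer picks whichever good has higher MU/price: 1/10.5 = 0.0952 vs 5/1.2 = 4.1667.
y gives more utility per dollar, so spend all income on y: y* = I/p_y, x* = 0.
Numerically: x* = 0, y* = 145.8333.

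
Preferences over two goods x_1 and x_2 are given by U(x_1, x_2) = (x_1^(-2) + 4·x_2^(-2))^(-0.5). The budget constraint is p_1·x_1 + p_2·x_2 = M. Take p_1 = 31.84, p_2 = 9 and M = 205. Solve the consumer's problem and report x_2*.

From the CES first-order condition, (1/4)·(x_2/x_1)^(3) = p_1/p_2.
Hence x_2/x_1 = (4·p_1/p_2)^(1/(3)), i.e. raised to the 1/3 power.
Substitute x_2 = (x_2/x_1)·x_1 into the budget: x_1* = M/(p_1 + p_2·(x_2/x_1)).
Numerically x_2/x_1 = 2.418783, so x_1* = 205/(31.84 + 9·2.418783) = 3.824 and x_2* = 2.418783·3.824 = 9.2494.

x_2* = 9.2494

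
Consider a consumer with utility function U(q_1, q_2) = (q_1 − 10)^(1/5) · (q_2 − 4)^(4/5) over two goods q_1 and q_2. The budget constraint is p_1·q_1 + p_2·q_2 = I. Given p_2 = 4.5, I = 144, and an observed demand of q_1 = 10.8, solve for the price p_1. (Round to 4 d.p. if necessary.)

MRS = (1/4)·(q_2−4)/(q_1−10). Tangency with p_1/p_2 gives q_2−4 = 4·(p_1/p_2)·(q_1−10).
After buying the subsistence bundle (10, 4), a share 0.2 of the remaining income goes to q_1: q_1* = 10 + 0.2·(I − 10p_1 − 4p_2)/p_1.
Set q_1* = 10.8 in the demand function and solve for p_1: p_1 = 9.

p_1 = 9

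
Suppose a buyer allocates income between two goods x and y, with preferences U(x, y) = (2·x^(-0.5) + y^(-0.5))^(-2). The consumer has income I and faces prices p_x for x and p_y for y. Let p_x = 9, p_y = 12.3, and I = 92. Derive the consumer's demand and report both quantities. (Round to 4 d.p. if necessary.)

Substitute y = (y/x)·x into the budget: x* = I/(p_x + p_y·(y/x)).
Numerically y/x = 0.511531, so x* = 92/(9 + 12.3·0.511531) = 6.0163 and y* = 0.511531·6.0163 = 3.0775.

x* = 6.0163, y* = 3.0775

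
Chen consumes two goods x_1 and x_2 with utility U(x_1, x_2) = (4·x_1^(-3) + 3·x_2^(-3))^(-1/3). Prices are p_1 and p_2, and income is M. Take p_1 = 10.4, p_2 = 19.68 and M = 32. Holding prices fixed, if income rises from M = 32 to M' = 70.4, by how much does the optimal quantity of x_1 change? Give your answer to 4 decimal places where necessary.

MU_x_1 ∝ 4·x_1^(-4), MU_x_2 ∝ 3·x_2^(-4), so MRS = (4/3)·(x_2/x_1)^(4) = p_1/p_2.
Hence x_2/x_1 = ((3/4)·p_1/p_2)^(1/(4)), i.e. raised to the 0.25 power.
Substitute x_2 = (x_2/x_1)·x_1 into the budget: x_1* = M/(p_1 + p_2·(x_2/x_1)).
Numerically x_2/x_1 = 0.793446, so x_1* = 32/(10.4 + 19.68·0.793446) = 1.2301.
At M' = 70.4: x_1* = 2.7061. Change: 2.7061 − 1.2301 = 1.4761.

Δx_1* = 1.4761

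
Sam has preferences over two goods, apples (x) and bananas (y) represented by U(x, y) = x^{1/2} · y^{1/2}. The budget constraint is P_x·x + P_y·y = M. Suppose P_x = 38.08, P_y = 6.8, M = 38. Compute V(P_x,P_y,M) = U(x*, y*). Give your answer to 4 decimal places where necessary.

V = 1.1807

At P_x=38.08, P_y=6.8, M=38: x* = 0.5·38/38.08 = 0.4989, y* = 2.7941.
Utility at the optimum: U(0.4989, 2.7941) = 1.1807.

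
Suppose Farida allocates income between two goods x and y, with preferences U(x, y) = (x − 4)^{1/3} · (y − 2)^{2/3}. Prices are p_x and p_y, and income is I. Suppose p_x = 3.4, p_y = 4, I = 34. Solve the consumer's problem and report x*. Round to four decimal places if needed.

MRS = (1/2)·(y−2)/(x−4). Tangency with p_x/p_y gives y−2 = 2·(p_x/p_y)·(x−4).
After buying the subsistence bundle (4, 2), a share 1/3 of the remaining income goes to x: x* = 4 + 1/3·(I − 4p_x − 2p_y)/p_x.
Discretionary income = 34 − 4·3.4 − 2·4 = 12.4; x* = 4 + 1/3·12.4/3.4 = 5.2157.

x* = 5.2157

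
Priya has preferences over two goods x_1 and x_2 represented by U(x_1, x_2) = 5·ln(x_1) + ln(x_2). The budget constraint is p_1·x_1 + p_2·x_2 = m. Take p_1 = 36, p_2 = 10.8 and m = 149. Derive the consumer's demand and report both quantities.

x_1* = 3.4491, x_2* = 2.2994

The MRS is 5·x_2/x_1. Set MRS = p_1/p_2.
Rearranging, p_2·x_2 = (1/5)·p_1·x_1. Substituting into the budget gives p_1·x_1·(1 + (1/5)) = m.
Demand: x_1*(p_1,p_2,m) = 5/6·m/p_1 and x_2* = 1/6·m/p_2.
At p_1=36, p_2=10.8, m=149: x_1* = 5/6·149/36 = 3.4491, x_2* = 2.2994.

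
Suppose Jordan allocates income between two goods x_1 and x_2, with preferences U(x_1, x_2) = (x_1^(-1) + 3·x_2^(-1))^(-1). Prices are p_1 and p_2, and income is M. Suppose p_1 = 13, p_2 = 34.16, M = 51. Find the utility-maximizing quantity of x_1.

x_1* = 1.0303

MRS = MU_x_1/MU_x_2 = (1/3)·(x_2/x_1)^(2). Set equal to p_1/p_2.
Solve for the ratio: x_2/x_1 = [3·p_1/p_2]^(0.5).
Substitute x_2 = (x_2/x_1)·x_1 into the budget: x_1* = M/(p_1 + p_2·(x_2/x_1)).
Numerically x_2/x_1 = 1.068497, so x_1* = 51/(13 + 34.16·1.068497) = 1.0303.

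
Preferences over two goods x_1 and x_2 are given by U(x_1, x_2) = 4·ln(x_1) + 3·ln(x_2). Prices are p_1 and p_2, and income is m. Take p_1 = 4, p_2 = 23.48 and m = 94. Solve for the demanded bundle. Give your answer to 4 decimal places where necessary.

MU_x_1/MU_x_2 = (4·x_2)/(3·x_1); tangency sets this equal to p_1/p_2.
So 4·p_2·x_2 = 3·p_1·x_1; combined with the budget, a share 4/7 of income goes to x_1.
Demand: x_1*(p_1,p_2,m) = 4/7·m/p_1 and x_2* = 3/7·m/p_2.
At p_1=4, p_2=23.48, m=94: x_1* = 4/7·94/4 = 13.4286, x_2* = 1.7157.

x_1* = 13.4286, x_2* = 1.7157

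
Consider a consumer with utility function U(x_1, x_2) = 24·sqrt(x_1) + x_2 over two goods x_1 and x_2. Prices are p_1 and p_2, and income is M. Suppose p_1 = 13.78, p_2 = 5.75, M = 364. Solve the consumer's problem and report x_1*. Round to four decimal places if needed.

MU_x_1 = 12/√x_1, MU_x_2 = 1. Tangency: 12/√x_1 = p_1/p_2.
Solve: √x_1 = 12·p_2/p_1, so x_1*(p_1,p_2) = (12·p_2/p_1)², and x_2* = (M − p_1·x_1*)/p_2.
Plugging in: x_1* = (12·5.75/13.78)² = 25.0726.

x_1* = 25.0726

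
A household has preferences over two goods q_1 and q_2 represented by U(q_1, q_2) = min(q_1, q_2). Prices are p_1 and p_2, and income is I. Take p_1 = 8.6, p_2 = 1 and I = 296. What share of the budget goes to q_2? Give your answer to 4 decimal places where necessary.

Leontief preferences: the optimum is at the kink where q_1/1 = q_2/1, i.e. q_2 = q_1.
Budget: p_1·q_1 + p_2·q_1 = I, so (p_1 + p_2)·q_1 = I.
Demand: q_1*(p_1,p_2,I) = I/(p_1 + p_2), q_2* = I/(p_1 + p_2).
Here 8.6 + 1 = 9.6, giving q_1* = 30.8333 and q_2* = 30.8333.
Expenditure on q_2: 1·30.8333 = 30.8333; share = 0.1042.

share on q_2 = 0.1042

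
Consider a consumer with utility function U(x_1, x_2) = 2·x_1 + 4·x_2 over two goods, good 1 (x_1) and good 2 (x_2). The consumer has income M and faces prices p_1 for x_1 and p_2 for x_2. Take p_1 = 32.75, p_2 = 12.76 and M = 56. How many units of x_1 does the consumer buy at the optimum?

x_2 gives more utility per dollar, so spend all income on x_2: x_2* = M/p_2, x_1* = 0.
Numerically: x_1* = 0, x_2* = 4.3887.

x_1* = 0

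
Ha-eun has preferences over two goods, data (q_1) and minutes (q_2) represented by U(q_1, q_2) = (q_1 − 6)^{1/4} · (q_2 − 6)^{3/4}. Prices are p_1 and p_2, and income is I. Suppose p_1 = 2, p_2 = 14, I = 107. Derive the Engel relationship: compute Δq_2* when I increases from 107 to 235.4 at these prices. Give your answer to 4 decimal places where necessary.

Δq_2* = 6.8786

This is Cobb-Douglas in (q_1−6, q_2−6): tangency gives 0.25·p_2·(q_2−6) = 0.75·p_1·(q_1−6).
Substituting into the budget: q_1* = 6 + 0.25·(I − 6·p_1 − 6·p_2)/p_1, and q_2* = 6 + 0.75·(…)/p_2.
Discretionary income = 107 − 6·2 − 6·14 = 11; q_2* = 6 + 0.75·11/14 = 6.5893.
At I' = 235.4: q_2* = 13.4679. Change: 13.4679 − 6.5893 = 6.8786.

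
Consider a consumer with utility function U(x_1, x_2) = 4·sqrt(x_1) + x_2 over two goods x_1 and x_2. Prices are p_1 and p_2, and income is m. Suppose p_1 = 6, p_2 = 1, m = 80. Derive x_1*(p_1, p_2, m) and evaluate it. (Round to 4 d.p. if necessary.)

Set MRS = p_1/p_2: 2·x_1^(−1/2) = p_1/p_2.
Thus x_1* = (2·p_2/p_1)² — independent of m — with the rest of income spent on x_2.
Plugging in: x_1* = (2·1/6)² = 0.1111.

x_1* = 0.1111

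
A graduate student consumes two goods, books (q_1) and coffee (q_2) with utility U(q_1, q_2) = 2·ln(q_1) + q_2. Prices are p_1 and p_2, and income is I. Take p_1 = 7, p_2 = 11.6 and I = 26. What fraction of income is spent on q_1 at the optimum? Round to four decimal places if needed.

So q_1*(p_1,p_2) = 2·p_2/p_1, independent of income; and q_2* = (I − 2·p_2)/p_2.
At the given prices: q_1* = 2·11.6/7 = 3.3143, and q_2* = 0.2414.
Expenditure on q_1: 7·3.3143 = 23.2; share = 0.8923.

share on q_1 = 0.8923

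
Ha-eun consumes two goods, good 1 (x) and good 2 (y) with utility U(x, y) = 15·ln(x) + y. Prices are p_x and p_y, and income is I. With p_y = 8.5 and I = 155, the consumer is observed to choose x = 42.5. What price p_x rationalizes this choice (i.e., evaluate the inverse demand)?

Set MRS = p_x/p_y: (15/x)/1 = p_x/p_y.
So x*(p_x,p_y) = 15·p_y/p_x, independent of income; and y* = (I − 15·p_y)/p_y.
Set x* = 42.5 in the demand function and solve for p_x: p_x = 3.

p_x = 3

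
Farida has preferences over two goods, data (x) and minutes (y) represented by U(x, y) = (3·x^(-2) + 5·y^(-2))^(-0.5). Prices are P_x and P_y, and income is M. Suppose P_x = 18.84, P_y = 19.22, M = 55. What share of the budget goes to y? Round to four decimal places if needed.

With the ratio pinned down, the budget gives x* = M/(P_x + P_y·(y/x)) and y* = (y/x)·x*.
Numerically y/x = 1.177765, so x* = 55/(18.84 + 19.22·1.177765) = 1.326 and y* = 1.177765·1.326 = 1.5618.
Expenditure on y: 19.22·1.5618 = 30.0173; share = 0.5458.

share on y = 0.5458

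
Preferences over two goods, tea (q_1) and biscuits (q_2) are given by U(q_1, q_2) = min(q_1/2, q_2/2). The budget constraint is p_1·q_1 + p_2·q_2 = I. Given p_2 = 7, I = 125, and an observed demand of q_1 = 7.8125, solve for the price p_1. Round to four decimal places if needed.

p_1 = 9

With perfect complements, no substitution: consume in ratio q_1:q_2 = 2:2.
Budget: p_1·q_1 + p_2·q_1 = I, so (2·p_1 + 2·p_2)·q_1 = 2·I.
Demand: q_1*(p_1,p_2,I) = 2·I/(2·p_1 + 2·p_2), q_2* = 2·I/(2·p_1 + 2·p_2).
Set q_1* = 7.8125 in the demand function and solve for p_1: p_1 = 9.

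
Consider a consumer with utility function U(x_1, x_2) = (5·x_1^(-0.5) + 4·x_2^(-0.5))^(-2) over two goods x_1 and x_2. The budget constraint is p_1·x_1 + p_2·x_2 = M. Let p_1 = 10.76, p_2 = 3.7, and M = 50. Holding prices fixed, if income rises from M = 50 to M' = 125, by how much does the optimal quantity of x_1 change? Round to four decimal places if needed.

Substitute x_2 = (x_2/x_1)·x_1 into the budget: x_1* = M/(p_1 + p_2·(x_2/x_1)).
Numerically x_2/x_1 = 1.755768, so x_1* = 50/(10.76 + 3.7·1.755768) = 2.8975.
At M' = 125: x_1* = 7.2437. Change: 7.2437 − 2.8975 = 4.3462.

Δx_1* = 4.3462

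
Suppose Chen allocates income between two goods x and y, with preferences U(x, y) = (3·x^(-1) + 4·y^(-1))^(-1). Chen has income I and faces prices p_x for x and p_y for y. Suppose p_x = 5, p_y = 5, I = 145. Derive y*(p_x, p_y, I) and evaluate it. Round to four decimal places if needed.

y* = 15.5411

From the CES first-order condition, (3/4)·(y/x)^(2) = p_x/p_y.
Solve for the ratio: y/x = [(4/3)·p_x/p_y]^(0.5).
With the ratio pinned down, the budget gives x* = I/(p_x + p_y·(y/x)) and y* = (y/x)·x*.
Numerically y/x = 1.154701, so x* = 145/(5 + 5·1.154701) = 13.4589 and y* = 1.154701·13.4589 = 15.5411.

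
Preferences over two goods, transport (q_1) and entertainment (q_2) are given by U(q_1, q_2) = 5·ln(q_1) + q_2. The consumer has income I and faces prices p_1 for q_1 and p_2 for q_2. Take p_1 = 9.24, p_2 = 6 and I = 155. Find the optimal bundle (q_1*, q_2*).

So q_1*(p_1,p_2) = 5·p_2/p_1, independent of income; and q_2* = (I − 5·p_2)/p_2.
At the given prices: q_1* = 5·6/9.24 = 3.2468, and q_2* = 20.8333.

q_1* = 3.2468, q_2* = 20.8333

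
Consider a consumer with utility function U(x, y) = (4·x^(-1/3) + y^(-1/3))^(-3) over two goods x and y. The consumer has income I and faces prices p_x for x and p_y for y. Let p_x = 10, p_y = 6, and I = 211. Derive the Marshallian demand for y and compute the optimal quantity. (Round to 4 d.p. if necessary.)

MU_x ∝ 4·x^(-4/3), MU_y ∝ y^(-4/3), so MRS = 4·(y/x)^(4/3) = p_x/p_y.
Solve for the ratio: y/x = [(1/4)·p_x/p_y]^(0.75).
With the ratio pinned down, the budget gives x* = I/(p_x + p_y·(y/x)) and y* = (y/x)·x*.
Numerically y/x = 0.518611, so x* = 211/(10 + 6·0.518611) = 16.0925 and y* = 0.518611·16.0925 = 8.3458.

y* = 8.3458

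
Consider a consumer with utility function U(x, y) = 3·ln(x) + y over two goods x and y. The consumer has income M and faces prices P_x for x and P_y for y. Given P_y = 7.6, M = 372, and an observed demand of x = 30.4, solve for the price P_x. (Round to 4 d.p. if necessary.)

P_x = 0.75

Set MRS = P_x/P_y: (3/x)/1 = P_x/P_y.
So x*(P_x,P_y) = 3·P_y/P_x, independent of income; and y* = (M − 3·P_y)/P_y.
Set x* = 30.4 in the demand function and solve for P_x: P_x = 0.75.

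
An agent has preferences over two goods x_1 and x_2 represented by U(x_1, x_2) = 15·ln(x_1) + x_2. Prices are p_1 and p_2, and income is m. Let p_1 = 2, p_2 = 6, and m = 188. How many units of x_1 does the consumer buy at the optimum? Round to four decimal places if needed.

x_1* = 45

MU_x_1 = 15/x_1, MU_x_2 = 1. Tangency: 15/x_1 = p_1/p_2.
So x_1*(p_1,p_2) = 15·p_2/p_1, independent of income; and x_2* = (m − 15·p_2)/p_2.
At the given prices: x_1* = 15·6/2 = 45.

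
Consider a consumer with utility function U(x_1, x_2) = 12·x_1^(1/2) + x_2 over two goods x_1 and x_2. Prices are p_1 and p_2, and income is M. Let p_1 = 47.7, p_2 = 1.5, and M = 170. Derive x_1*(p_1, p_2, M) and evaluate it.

Set MRS = p_1/p_2: 6·x_1^(−1/2) = p_1/p_2.
Thus x_1* = (6·p_2/p_1)² — independent of M — with the rest of income spent on x_2.
Plugging in: x_1* = (6·1.5/47.7)² = 0.0356.

x_1* = 0.0356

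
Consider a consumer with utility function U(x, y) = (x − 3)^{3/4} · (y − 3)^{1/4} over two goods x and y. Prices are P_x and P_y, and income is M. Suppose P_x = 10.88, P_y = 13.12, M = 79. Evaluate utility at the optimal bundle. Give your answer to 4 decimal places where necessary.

V = 0.3499

This is Cobb-Douglas in (x−3, y−3): tangency gives 0.75·P_y·(y−3) = 0.25·P_x·(x−3).
After buying the subsistence bundle (3, 3), a share 0.75 of the remaining income goes to x: x* = 3 + 0.75·(M − 3P_x − 3P_y)/P_x.
Discretionary income = 79 − 3·10.88 − 3·13.12 = 7; x* = 3 + 0.75·7/10.88 = 3.4825; y* = 3 + 0.25·7/13.12 = 3.1334.
Utility at the optimum: U(3.4825, 3.1334) = 0.3499.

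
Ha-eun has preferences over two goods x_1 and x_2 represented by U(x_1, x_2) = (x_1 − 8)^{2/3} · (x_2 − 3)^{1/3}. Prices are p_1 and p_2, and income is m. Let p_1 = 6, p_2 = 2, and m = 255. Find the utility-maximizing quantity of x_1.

x_1* = 30.3333

This is Cobb-Douglas in (x_1−8, x_2−3): tangency gives 2/3·p_2·(x_2−3) = 1/3·p_1·(x_1−8).
Substituting into the budget: x_1* = 8 + 2/3·(m − 8·p_1 − 3·p_2)/p_1, and x_2* = 3 + 1/3·(…)/p_2.
Discretionary income = 255 − 8·6 − 3·2 = 201; x_1* = 8 + 2/3·201/6 = 30.3333.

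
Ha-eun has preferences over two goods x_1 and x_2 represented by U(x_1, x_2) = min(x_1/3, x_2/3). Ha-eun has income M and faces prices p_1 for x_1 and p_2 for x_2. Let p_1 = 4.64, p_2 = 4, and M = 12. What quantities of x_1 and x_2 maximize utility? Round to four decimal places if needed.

x_1* = 1.3889, x_2* = 1.3889

Leontief preferences: the optimum is at the kink where x_1/3 = x_2/3, i.e. x_2 = x_1.
Budget: p_1·x_1 + p_2·x_1 = M, so (3·p_1 + 3·p_2)·x_1 = 3·M.
Demand: x_1*(p_1,p_2,M) = 3·M/(3·p_1 + 3·p_2), x_2* = 3·M/(3·p_1 + 3·p_2).
Here 3·4.64 + 3·4 = 25.92, giving x_1* = 1.3889 and x_2* = 1.3889.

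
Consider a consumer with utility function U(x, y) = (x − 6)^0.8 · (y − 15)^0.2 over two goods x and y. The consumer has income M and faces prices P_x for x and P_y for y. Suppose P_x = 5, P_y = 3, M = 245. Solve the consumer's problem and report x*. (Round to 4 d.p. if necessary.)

x* = 33.2

MRS = 4·(y−15)/(x−6). Tangency with P_x/P_y gives y−15 = (1/4)·(P_x/P_y)·(x−6).
Substituting into the budget: x* = 6 + 0.8·(M − 6·P_x − 15·P_y)/P_x, and y* = 15 + 0.2·(…)/P_y.
Discretionary income = 245 − 6·5 − 15·3 = 170; x* = 6 + 0.8·170/5 = 33.2.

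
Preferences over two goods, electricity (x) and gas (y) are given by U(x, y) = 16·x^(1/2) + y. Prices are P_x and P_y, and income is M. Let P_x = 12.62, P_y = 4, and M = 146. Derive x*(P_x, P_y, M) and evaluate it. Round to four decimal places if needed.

x* = 6.4296

Plugging in: x* = (8·4/12.62)² = 6.4296.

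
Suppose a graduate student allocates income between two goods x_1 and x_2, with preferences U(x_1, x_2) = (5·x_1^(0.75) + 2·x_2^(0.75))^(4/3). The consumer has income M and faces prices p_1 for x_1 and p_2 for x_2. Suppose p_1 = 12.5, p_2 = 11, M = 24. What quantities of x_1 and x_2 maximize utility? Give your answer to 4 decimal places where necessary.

x_1* = 1.8505, x_2* = 0.079

From the CES first-order condition, (5/2)·(x_2/x_1)^(0.25) = p_1/p_2.
Hence x_2/x_1 = ((2/5)·p_1/p_2)^(1/(0.25)), i.e. raised to the 4 power.
With the ratio pinned down, the budget gives x_1* = M/(p_1 + p_2·(x_2/x_1)) and x_2* = (x_2/x_1)·x_1*.
Numerically x_2/x_1 = 0.042688, so x_1* = 24/(12.5 + 11·0.042688) = 1.8505 and x_2* = 0.042688·1.8505 = 0.079.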